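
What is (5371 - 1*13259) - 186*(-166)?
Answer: 22988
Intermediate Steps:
(5371 - 1*13259) - 186*(-166) = (5371 - 13259) + 30876 = -7888 + 30876 = 22988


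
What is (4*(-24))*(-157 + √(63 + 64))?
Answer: 15072 - 96*√127 ≈ 13990.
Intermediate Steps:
(4*(-24))*(-157 + √(63 + 64)) = -96*(-157 + √127) = 15072 - 96*√127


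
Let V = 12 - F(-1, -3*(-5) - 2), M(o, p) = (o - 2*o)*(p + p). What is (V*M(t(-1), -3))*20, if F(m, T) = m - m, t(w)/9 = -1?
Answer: -12960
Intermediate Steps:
t(w) = -9 (t(w) = 9*(-1) = -9)
F(m, T) = 0
M(o, p) = -2*o*p (M(o, p) = (-o)*(2*p) = -2*o*p)
V = 12 (V = 12 - 1*0 = 12 + 0 = 12)
(V*M(t(-1), -3))*20 = (12*(-2*(-9)*(-3)))*20 = (12*(-54))*20 = -648*20 = -12960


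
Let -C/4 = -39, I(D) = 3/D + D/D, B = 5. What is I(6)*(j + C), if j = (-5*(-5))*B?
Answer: 843/2 ≈ 421.50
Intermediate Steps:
I(D) = 1 + 3/D (I(D) = 3/D + 1 = 1 + 3/D)
j = 125 (j = -5*(-5)*5 = 25*5 = 125)
C = 156 (C = -4*(-39) = 156)
I(6)*(j + C) = ((3 + 6)/6)*(125 + 156) = ((⅙)*9)*281 = (3/2)*281 = 843/2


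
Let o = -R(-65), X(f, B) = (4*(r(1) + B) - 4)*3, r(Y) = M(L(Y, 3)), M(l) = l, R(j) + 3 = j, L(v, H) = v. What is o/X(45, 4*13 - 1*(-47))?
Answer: 17/297 ≈ 0.057239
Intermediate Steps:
R(j) = -3 + j
r(Y) = Y
X(f, B) = 12*B (X(f, B) = (4*(1 + B) - 4)*3 = ((4 + 4*B) - 4)*3 = (4*B)*3 = 12*B)
o = 68 (o = -(-3 - 65) = -1*(-68) = 68)
o/X(45, 4*13 - 1*(-47)) = 68/((12*(4*13 - 1*(-47)))) = 68/((12*(52 + 47))) = 68/((12*99)) = 68/1188 = 68*(1/1188) = 17/297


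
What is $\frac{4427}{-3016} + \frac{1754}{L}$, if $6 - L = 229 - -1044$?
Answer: $- \frac{10899073}{3821272} \approx -2.8522$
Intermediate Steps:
$L = -1267$ ($L = 6 - \left(229 - -1044\right) = 6 - \left(229 + 1044\right) = 6 - 1273 = -1267$)
$\frac{4427}{-3016} + \frac{1754}{L} = \frac{4427}{-3016} + \frac{1754}{-1267} = 4427 \left(- \frac{1}{3016}\right) + 1754 \left(- \frac{1}{1267}\right) = - \frac{4427}{3016} - \frac{1754}{1267} = - \frac{10899073}{3821272}$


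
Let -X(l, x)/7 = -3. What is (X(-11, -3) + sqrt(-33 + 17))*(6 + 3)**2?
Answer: 1701 + 324*I ≈ 1701.0 + 324.0*I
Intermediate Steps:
X(l, x) = 21 (X(l, x) = -7*(-3) = 21)
(X(-11, -3) + sqrt(-33 + 17))*(6 + 3)**2 = (21 + sqrt(-33 + 17))*(6 + 3)**2 = (21 + sqrt(-16))*9**2 = (21 + 4*I)*81 = 1701 + 324*I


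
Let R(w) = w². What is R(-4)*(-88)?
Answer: -1408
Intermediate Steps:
R(-4)*(-88) = (-4)²*(-88) = 16*(-88) = -1408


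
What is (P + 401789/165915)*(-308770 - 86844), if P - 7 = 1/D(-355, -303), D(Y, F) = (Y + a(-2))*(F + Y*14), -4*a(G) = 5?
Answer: -309788957099639276/83112630525 ≈ -3.7273e+6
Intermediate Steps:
a(G) = -5/4 (a(G) = -¼*5 = -5/4)
D(Y, F) = (-5/4 + Y)*(F + 14*Y) (D(Y, F) = (Y - 5/4)*(F + Y*14) = (-5/4 + Y)*(F + 14*Y))
P = 52598179/7514025 (P = 7 + 1/(14*(-355)² - 35/2*(-355) - 5/4*(-303) - 303*(-355)) = 7 + 1/(14*126025 + 12425/2 + 1515/4 + 107565) = 7 + 1/(1764350 + 12425/2 + 1515/4 + 107565) = 7 + 1/(7514025/4) = 7 + 4/7514025 = 52598179/7514025 ≈ 7.0000)
(P + 401789/165915)*(-308770 - 86844) = (52598179/7514025 + 401789/165915)*(-308770 - 86844) = (52598179/7514025 + 401789*(1/165915))*(-395614) = (52598179/7514025 + 401789/165915)*(-395614) = (783058630634/83112630525)*(-395614) = -309788957099639276/83112630525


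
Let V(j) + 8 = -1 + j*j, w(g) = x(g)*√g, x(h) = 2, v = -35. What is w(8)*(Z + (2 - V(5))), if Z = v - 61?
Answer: -440*√2 ≈ -622.25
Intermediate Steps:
w(g) = 2*√g
V(j) = -9 + j² (V(j) = -8 + (-1 + j*j) = -8 + (-1 + j²) = -9 + j²)
Z = -96 (Z = -35 - 61 = -96)
w(8)*(Z + (2 - V(5))) = (2*√8)*(-96 + (2 - (-9 + 5²))) = (2*(2*√2))*(-96 + (2 - (-9 + 25))) = (4*√2)*(-96 + (2 - 1*16)) = (4*√2)*(-96 + (2 - 16)) = (4*√2)*(-96 - 14) = (4*√2)*(-110) = -440*√2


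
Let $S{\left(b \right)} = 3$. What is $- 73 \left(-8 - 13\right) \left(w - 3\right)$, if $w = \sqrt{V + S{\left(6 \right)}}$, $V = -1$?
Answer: $-4599 + 1533 \sqrt{2} \approx -2431.0$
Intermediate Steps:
$w = \sqrt{2}$ ($w = \sqrt{-1 + 3} = \sqrt{2} \approx 1.4142$)
$- 73 \left(-8 - 13\right) \left(w - 3\right) = - 73 \left(-8 - 13\right) \left(\sqrt{2} - 3\right) = - 73 \left(- 21 \left(-3 + \sqrt{2}\right)\right) = - 73 \left(63 - 21 \sqrt{2}\right) = -4599 + 1533 \sqrt{2}$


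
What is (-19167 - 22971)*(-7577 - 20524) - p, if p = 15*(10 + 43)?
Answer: 1184119143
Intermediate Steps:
p = 795 (p = 15*53 = 795)
(-19167 - 22971)*(-7577 - 20524) - p = (-19167 - 22971)*(-7577 - 20524) - 1*795 = -42138*(-28101) - 795 = 1184119938 - 795 = 1184119143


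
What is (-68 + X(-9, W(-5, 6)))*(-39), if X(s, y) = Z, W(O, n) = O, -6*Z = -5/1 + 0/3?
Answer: 5239/2 ≈ 2619.5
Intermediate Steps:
Z = ⅚ (Z = -(-5/1 + 0/3)/6 = -(-5*1 + 0*(⅓))/6 = -(-5 + 0)/6 = -⅙*(-5) = ⅚ ≈ 0.83333)
X(s, y) = ⅚
(-68 + X(-9, W(-5, 6)))*(-39) = (-68 + ⅚)*(-39) = -403/6*(-39) = 5239/2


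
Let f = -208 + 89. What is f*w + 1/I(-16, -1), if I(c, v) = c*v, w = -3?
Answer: 5713/16 ≈ 357.06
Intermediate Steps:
f = -119
f*w + 1/I(-16, -1) = -119*(-3) + 1/(-16*(-1)) = 357 + 1/16 = 5713/16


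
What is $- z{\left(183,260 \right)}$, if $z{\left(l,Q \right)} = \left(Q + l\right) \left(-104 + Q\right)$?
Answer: $-69108$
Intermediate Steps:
$z{\left(l,Q \right)} = \left(-104 + Q\right) \left(Q + l\right)$
$- z{\left(183,260 \right)} = - (260^{2} - 27040 - 19032 + 260 \cdot 183) = - (67600 - 27040 - 19032 + 47580) = \left(-1\right) 69108 = -69108$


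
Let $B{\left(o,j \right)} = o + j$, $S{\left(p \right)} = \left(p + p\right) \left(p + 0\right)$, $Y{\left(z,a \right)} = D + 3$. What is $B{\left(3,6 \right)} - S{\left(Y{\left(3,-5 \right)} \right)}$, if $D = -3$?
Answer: $9$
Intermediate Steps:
$Y{\left(z,a \right)} = 0$ ($Y{\left(z,a \right)} = -3 + 3 = 0$)
$S{\left(p \right)} = 2 p^{2}$ ($S{\left(p \right)} = 2 p p = 2 p^{2}$)
$B{\left(o,j \right)} = j + o$
$B{\left(3,6 \right)} - S{\left(Y{\left(3,-5 \right)} \right)} = \left(6 + 3\right) - 2 \cdot 0^{2} = 9 - 2 \cdot 0 = 9 - 0 = 9 + 0 = 9$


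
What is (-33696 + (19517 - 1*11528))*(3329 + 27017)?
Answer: -780104622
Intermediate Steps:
(-33696 + (19517 - 1*11528))*(3329 + 27017) = (-33696 + (19517 - 11528))*30346 = (-33696 + 7989)*30346 = -25707*30346 = -780104622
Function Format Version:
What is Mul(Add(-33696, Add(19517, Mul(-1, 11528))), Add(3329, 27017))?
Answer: -780104622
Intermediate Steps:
Mul(Add(-33696, Add(19517, Mul(-1, 11528))), Add(3329, 27017)) = Mul(Add(-33696, Add(19517, -11528)), 30346) = Mul(Add(-33696, 7989), 30346) = Mul(-25707, 30346) = -780104622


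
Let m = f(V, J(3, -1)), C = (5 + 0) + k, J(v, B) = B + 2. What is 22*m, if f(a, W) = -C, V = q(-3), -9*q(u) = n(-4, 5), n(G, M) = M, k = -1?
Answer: -88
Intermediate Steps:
J(v, B) = 2 + B
q(u) = -5/9 (q(u) = -1/9*5 = -5/9)
C = 4 (C = (5 + 0) - 1 = 5 - 1 = 4)
V = -5/9 ≈ -0.55556
f(a, W) = -4 (f(a, W) = -1*4 = -4)
m = -4
22*m = 22*(-4) = -88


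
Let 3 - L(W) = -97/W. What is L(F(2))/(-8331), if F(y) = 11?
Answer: -130/91641 ≈ -0.0014186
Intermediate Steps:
L(W) = 3 + 97/W (L(W) = 3 - (-97)/W = 3 + 97/W)
L(F(2))/(-8331) = (3 + 97/11)/(-8331) = (3 + 97*(1/11))*(-1/8331) = (3 + 97/11)*(-1/8331) = (130/11)*(-1/8331) = -130/91641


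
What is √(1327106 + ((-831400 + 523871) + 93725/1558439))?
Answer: 2*√619069887858685573/1558439 ≈ 1009.7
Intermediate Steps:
√(1327106 + ((-831400 + 523871) + 93725/1558439)) = √(1327106 + (-307529 + 93725*(1/1558439))) = √(1327106 + (-307529 + 93725/1558439)) = √(1327106 - 479265093506/1558439) = √(1588948654028/1558439) = 2*√619069887858685573/1558439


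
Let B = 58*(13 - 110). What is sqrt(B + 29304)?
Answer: sqrt(23678) ≈ 153.88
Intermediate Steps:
B = -5626 (B = 58*(-97) = -5626)
sqrt(B + 29304) = sqrt(-5626 + 29304) = sqrt(23678)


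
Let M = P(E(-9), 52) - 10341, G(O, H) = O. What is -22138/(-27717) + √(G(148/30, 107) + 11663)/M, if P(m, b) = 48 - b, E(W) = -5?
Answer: 22138/27717 - √2625285/155175 ≈ 0.78827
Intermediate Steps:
M = -10345 (M = (48 - 1*52) - 10341 = (48 - 52) - 10341 = -4 - 10341 = -10345)
-22138/(-27717) + √(G(148/30, 107) + 11663)/M = -22138/(-27717) + √(148/30 + 11663)/(-10345) = -22138*(-1/27717) + √(148*(1/30) + 11663)*(-1/10345) = 22138/27717 + √(74/15 + 11663)*(-1/10345) = 22138/27717 + √(175019/15)*(-1/10345) = 22138/27717 + (√2625285/15)*(-1/10345) = 22138/27717 - √2625285/155175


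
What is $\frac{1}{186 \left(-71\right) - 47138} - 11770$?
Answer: $- \frac{710248881}{60344} \approx -11770.0$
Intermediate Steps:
$\frac{1}{186 \left(-71\right) - 47138} - 11770 = \frac{1}{-13206 - 47138} - 11770 = \frac{1}{-60344} - 11770 = - \frac{1}{60344} - 11770 = - \frac{710248881}{60344}$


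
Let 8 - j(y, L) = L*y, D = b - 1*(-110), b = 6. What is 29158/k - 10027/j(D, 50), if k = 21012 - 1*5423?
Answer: 325194039/90291488 ≈ 3.6016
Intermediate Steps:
D = 116 (D = 6 - 1*(-110) = 6 + 110 = 116)
j(y, L) = 8 - L*y
k = 15589 (k = 21012 - 5423 = 15589)
29158/k - 10027/j(D, 50) = 29158/15589 - 10027/(8 - 1*50*116) = 29158*(1/15589) - 10027/(8 - 5800) = 29158/15589 - 10027/(-5792) = 29158/15589 - 10027*(-1/5792) = 29158/15589 + 10027/5792 = 325194039/90291488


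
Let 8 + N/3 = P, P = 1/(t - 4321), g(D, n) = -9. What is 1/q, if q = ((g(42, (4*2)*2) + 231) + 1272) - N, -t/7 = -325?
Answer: 682/1035277 ≈ 0.00065876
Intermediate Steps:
t = 2275 (t = -7*(-325) = 2275)
P = -1/2046 (P = 1/(2275 - 4321) = 1/(-2046) = -1/2046 ≈ -0.00048876)
N = -16369/682 (N = -24 + 3*(-1/2046) = -24 - 1/682 = -16369/682 ≈ -24.001)
q = 1035277/682 (q = ((-9 + 231) + 1272) - 1*(-16369/682) = (222 + 1272) + 16369/682 = 1494 + 16369/682 = 1035277/682 ≈ 1518.0)
1/q = 1/(1035277/682) = 682/1035277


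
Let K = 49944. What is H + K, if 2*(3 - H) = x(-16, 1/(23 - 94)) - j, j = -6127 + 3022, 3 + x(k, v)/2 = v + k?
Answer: 6874719/142 ≈ 48414.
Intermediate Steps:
x(k, v) = -6 + 2*k + 2*v (x(k, v) = -6 + 2*(v + k) = -6 + 2*(k + v) = -6 + (2*k + 2*v) = -6 + 2*k + 2*v)
j = -3105
H = -217329/142 (H = 3 - ((-6 + 2*(-16) + 2/(23 - 94)) - 1*(-3105))/2 = 3 - ((-6 - 32 + 2/(-71)) + 3105)/2 = 3 - ((-6 - 32 + 2*(-1/71)) + 3105)/2 = 3 - ((-6 - 32 - 2/71) + 3105)/2 = 3 - (-2700/71 + 3105)/2 = 3 - ½*217755/71 = 3 - 217755/142 = -217329/142 ≈ -1530.5)
H + K = -217329/142 + 49944 = 6874719/142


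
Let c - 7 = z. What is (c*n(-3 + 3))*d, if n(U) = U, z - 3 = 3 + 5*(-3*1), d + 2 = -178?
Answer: 0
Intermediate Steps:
d = -180 (d = -2 - 178 = -180)
z = -9 (z = 3 + (3 + 5*(-3*1)) = 3 + (3 + 5*(-3)) = 3 + (3 - 15) = 3 - 12 = -9)
c = -2 (c = 7 - 9 = -2)
(c*n(-3 + 3))*d = -2*(-3 + 3)*(-180) = -2*0*(-180) = 0*(-180) = 0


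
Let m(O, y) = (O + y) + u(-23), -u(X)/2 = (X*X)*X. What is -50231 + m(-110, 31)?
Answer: -25976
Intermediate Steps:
u(X) = -2*X**3 (u(X) = -2*X*X*X = -2*X**2*X = -2*X**3)
m(O, y) = 24334 + O + y (m(O, y) = (O + y) - 2*(-23)**3 = (O + y) - 2*(-12167) = (O + y) + 24334 = 24334 + O + y)
-50231 + m(-110, 31) = -50231 + (24334 - 110 + 31) = -50231 + 24255 = -25976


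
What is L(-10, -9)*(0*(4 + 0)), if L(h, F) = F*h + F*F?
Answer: 0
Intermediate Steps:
L(h, F) = F² + F*h (L(h, F) = F*h + F² = F² + F*h)
L(-10, -9)*(0*(4 + 0)) = (-9*(-9 - 10))*(0*(4 + 0)) = (-9*(-19))*(0*4) = 171*0 = 0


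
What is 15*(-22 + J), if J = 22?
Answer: 0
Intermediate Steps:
15*(-22 + J) = 15*(-22 + 22) = 15*0 = 0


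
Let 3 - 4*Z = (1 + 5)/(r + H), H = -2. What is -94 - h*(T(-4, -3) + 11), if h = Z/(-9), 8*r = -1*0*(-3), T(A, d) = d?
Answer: -278/3 ≈ -92.667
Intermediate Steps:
r = 0 (r = (-1*0*(-3))/8 = (0*(-3))/8 = (1/8)*0 = 0)
Z = 3/2 (Z = 3/4 - (1 + 5)/(4*(0 - 2)) = 3/4 - 3/(2*(-2)) = 3/4 - 3*(-1)/(2*2) = 3/4 - 1/4*(-3) = 3/4 + 3/4 = 3/2 ≈ 1.5000)
h = -1/6 (h = (3/2)/(-9) = (3/2)*(-1/9) = -1/6 ≈ -0.16667)
-94 - h*(T(-4, -3) + 11) = -94 - (-1)*(-3 + 11)/6 = -94 - (-1)*8/6 = -94 - 1*(-4/3) = -94 + 4/3 = -278/3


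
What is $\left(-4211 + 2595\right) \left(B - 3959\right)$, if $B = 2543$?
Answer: $2288256$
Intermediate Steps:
$\left(-4211 + 2595\right) \left(B - 3959\right) = \left(-4211 + 2595\right) \left(2543 - 3959\right) = \left(-1616\right) \left(-1416\right) = 2288256$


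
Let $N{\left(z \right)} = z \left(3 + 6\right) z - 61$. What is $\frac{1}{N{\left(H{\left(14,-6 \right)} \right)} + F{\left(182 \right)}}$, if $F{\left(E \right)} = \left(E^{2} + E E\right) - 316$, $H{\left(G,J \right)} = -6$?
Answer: $\frac{1}{66195} \approx 1.5107 \cdot 10^{-5}$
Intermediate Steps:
$N{\left(z \right)} = -61 + 9 z^{2}$ ($N{\left(z \right)} = z 9 z - 61 = 9 z z - 61 = 9 z^{2} - 61 = -61 + 9 z^{2}$)
$F{\left(E \right)} = -316 + 2 E^{2}$ ($F{\left(E \right)} = \left(E^{2} + E^{2}\right) - 316 = 2 E^{2} - 316 = -316 + 2 E^{2}$)
$\frac{1}{N{\left(H{\left(14,-6 \right)} \right)} + F{\left(182 \right)}} = \frac{1}{\left(-61 + 9 \left(-6\right)^{2}\right) - \left(316 - 2 \cdot 182^{2}\right)} = \frac{1}{\left(-61 + 9 \cdot 36\right) + \left(-316 + 2 \cdot 33124\right)} = \frac{1}{\left(-61 + 324\right) + \left(-316 + 66248\right)} = \frac{1}{263 + 65932} = \frac{1}{66195}$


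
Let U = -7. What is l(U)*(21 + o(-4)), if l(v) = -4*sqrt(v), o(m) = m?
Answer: -68*I*sqrt(7) ≈ -179.91*I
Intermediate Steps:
l(U)*(21 + o(-4)) = (-4*I*sqrt(7))*(21 - 4) = -4*I*sqrt(7)*17 = -68*I*sqrt(7)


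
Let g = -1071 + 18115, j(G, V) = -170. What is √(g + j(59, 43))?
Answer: √16874 ≈ 129.90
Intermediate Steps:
g = 17044
√(g + j(59, 43)) = √(17044 - 170) = √16874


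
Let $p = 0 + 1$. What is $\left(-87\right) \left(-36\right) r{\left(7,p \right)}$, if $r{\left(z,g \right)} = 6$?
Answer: $18792$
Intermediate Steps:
$p = 1$
$\left(-87\right) \left(-36\right) r{\left(7,p \right)} = \left(-87\right) \left(-36\right) 6 = 3132 \cdot 6 = 18792$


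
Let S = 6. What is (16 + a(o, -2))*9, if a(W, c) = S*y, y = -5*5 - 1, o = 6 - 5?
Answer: -1260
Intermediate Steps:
o = 1
y = -26 (y = -25 - 1 = -26)
a(W, c) = -156 (a(W, c) = 6*(-26) = -156)
(16 + a(o, -2))*9 = (16 - 156)*9 = -140*9 = -1260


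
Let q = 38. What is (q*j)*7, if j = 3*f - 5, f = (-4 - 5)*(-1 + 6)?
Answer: -37240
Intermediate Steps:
f = -45 (f = -9*5 = -45)
j = -140 (j = 3*(-45) - 5 = -135 - 5 = -140)
(q*j)*7 = (38*(-140))*7 = -5320*7 = -37240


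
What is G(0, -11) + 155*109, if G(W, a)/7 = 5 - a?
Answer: 17007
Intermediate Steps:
G(W, a) = 35 - 7*a (G(W, a) = 7*(5 - a) = 35 - 7*a)
G(0, -11) + 155*109 = (35 - 7*(-11)) + 155*109 = (35 + 77) + 16895 = 112 + 16895 = 17007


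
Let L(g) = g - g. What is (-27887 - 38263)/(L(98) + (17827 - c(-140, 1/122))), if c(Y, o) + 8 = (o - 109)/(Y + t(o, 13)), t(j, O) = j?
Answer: -564887925/152295334 ≈ -3.7092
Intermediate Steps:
c(Y, o) = -8 + (-109 + o)/(Y + o) (c(Y, o) = -8 + (o - 109)/(Y + o) = -8 + (-109 + o)/(Y + o))
L(g) = 0
(-27887 - 38263)/(L(98) + (17827 - c(-140, 1/122))) = (-27887 - 38263)/(0 + (17827 - (-109 - 8*(-140) - 7/122)/(-140 + 1/122))) = -66150/(0 + (17827 - (-109 + 1120 - 7*1/122)/(-140 + 1/122))) = -66150/(0 + (17827 - (-109 + 1120 - 7/122)/(-17079/122))) = -66150/(0 + (17827 - (-122)*123335/(17079*122))) = -66150/(0 + (17827 - 1*(-123335/17079))) = -66150/(0 + (17827 + 123335/17079)) = -66150/(0 + 304590668/17079) = -66150/304590668/17079 = -66150*17079/304590668 = -564887925/152295334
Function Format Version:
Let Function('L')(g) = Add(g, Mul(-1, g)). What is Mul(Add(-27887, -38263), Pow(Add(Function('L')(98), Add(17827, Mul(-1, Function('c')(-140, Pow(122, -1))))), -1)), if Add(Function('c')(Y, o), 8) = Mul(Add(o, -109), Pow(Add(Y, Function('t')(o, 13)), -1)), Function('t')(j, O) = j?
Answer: Rational(-564887925, 152295334) ≈ -3.7092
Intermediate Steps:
Function('c')(Y, o) = Add(-8, Mul(Pow(Add(Y, o), -1), Add(-109, o))) (Function('c')(Y, o) = Add(-8, Mul(Add(o, -109), Pow(Add(Y, o), -1))) = Add(-8, Mul(Add(-109, o), Pow(Add(Y, o), -1))) = Add(-8, Mul(Pow(Add(Y, o), -1), Add(-109, o))))
Function('L')(g) = 0
Mul(Add(-27887, -38263), Pow(Add(Function('L')(98), Add(17827, Mul(-1, Function('c')(-140, Pow(122, -1))))), -1)) = Mul(Add(-27887, -38263), Pow(Add(0, Add(17827, Mul(-1, Mul(Pow(Add(-140, Pow(122, -1)), -1), Add(-109, Mul(-8, -140), Mul(-7, Pow(122, -1))))))), -1)) = Mul(-66150, Pow(Add(0, Add(17827, Mul(-1, Mul(Pow(Add(-140, Rational(1, 122)), -1), Add(-109, 1120, Mul(-7, Rational(1, 122))))))), -1)) = Mul(-66150, Pow(Add(0, Add(17827, Mul(-1, Mul(Pow(Rational(-17079, 122), -1), Add(-109, 1120, Rational(-7, 122)))))), -1)) = Mul(-66150, Pow(Add(0, Add(17827, Mul(-1, Mul(Rational(-122, 17079), Rational(123335, 122))))), -1)) = Mul(-66150, Pow(Add(0, Add(17827, Mul(-1, Rational(-123335, 17079)))), -1)) = Mul(-66150, Pow(Add(0, Add(17827, Rational(123335, 17079))), -1)) = Mul(-66150, Pow(Add(0, Rational(304590668, 17079)), -1)) = Mul(-66150, Pow(Rational(304590668, 17079), -1)) = Mul(-66150, Rational(17079, 304590668)) = Rational(-564887925, 152295334)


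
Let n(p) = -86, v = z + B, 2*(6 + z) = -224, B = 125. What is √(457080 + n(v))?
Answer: √456994 ≈ 676.01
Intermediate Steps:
z = -118 (z = -6 + (½)*(-224) = -6 - 112 = -118)
v = 7 (v = -118 + 125 = 7)
√(457080 + n(v)) = √(457080 - 86) = √456994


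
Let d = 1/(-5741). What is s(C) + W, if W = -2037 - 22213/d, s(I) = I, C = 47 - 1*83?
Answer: 127522760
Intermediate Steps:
C = -36 (C = 47 - 83 = -36)
d = -1/5741 ≈ -0.00017419
W = 127522796 (W = -2037 - 22213/(-1/5741) = -2037 - 22213*(-5741) = -2037 - 1*(-127524833) = -2037 + 127524833 = 127522796)
s(C) + W = -36 + 127522796 = 127522760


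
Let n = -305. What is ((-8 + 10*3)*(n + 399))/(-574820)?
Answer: -517/143705 ≈ -0.0035976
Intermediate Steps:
((-8 + 10*3)*(n + 399))/(-574820) = ((-8 + 10*3)*(-305 + 399))/(-574820) = ((-8 + 30)*94)*(-1/574820) = (22*94)*(-1/574820) = 2068*(-1/574820) = -517/143705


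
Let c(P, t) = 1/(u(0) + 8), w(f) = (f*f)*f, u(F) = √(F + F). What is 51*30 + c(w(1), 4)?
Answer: 12241/8 ≈ 1530.1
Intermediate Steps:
u(F) = √2*√F (u(F) = √(2*F) = √2*√F)
w(f) = f³ (w(f) = f²*f = f³)
c(P, t) = ⅛ (c(P, t) = 1/(√2*√0 + 8) = 1/(√2*0 + 8) = 1/(0 + 8) = 1/8 = ⅛)
51*30 + c(w(1), 4) = 51*30 + ⅛ = 1530 + ⅛ = 12241/8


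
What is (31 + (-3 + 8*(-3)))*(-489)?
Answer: -1956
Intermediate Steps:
(31 + (-3 + 8*(-3)))*(-489) = (31 + (-3 - 24))*(-489) = (31 - 27)*(-489) = 4*(-489) = -1956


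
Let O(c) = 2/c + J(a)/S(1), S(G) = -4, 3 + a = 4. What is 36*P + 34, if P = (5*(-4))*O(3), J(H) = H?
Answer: -266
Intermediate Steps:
a = 1 (a = -3 + 4 = 1)
O(c) = -¼ + 2/c (O(c) = 2/c + 1/(-4) = 2/c + 1*(-¼) = 2/c - ¼ = -¼ + 2/c)
P = -25/3 (P = (5*(-4))*((¼)*(8 - 1*3)/3) = -5*(8 - 3)/3 = -5*5/3 = -20*5/12 = -25/3 ≈ -8.3333)
36*P + 34 = 36*(-25/3) + 34 = -300 + 34 = -266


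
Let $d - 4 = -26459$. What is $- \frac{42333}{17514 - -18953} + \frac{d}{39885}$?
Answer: $- \frac{530637238}{290897259} \approx -1.8241$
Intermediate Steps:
$d = -26455$ ($d = 4 - 26459 = -26455$)
$- \frac{42333}{17514 - -18953} + \frac{d}{39885} = - \frac{42333}{17514 - -18953} - \frac{26455}{39885} = - \frac{42333}{17514 + 18953} - \frac{5291}{7977} = - \frac{42333}{36467} - \frac{5291}{7977} = - \frac{530637238}{290897259}$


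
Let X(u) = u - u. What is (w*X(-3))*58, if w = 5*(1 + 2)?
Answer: 0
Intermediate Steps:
X(u) = 0
w = 15 (w = 5*3 = 15)
(w*X(-3))*58 = (15*0)*58 = 0*58 = 0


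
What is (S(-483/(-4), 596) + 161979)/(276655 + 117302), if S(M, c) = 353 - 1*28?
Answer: 162304/393957 ≈ 0.41198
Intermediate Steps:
S(M, c) = 325 (S(M, c) = 353 - 28 = 325)
(S(-483/(-4), 596) + 161979)/(276655 + 117302) = (325 + 161979)/(276655 + 117302) = 162304/393957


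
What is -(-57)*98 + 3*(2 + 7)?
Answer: 5613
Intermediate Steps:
-(-57)*98 + 3*(2 + 7) = -57*(-98) + 3*9 = 5586 + 27 = 5613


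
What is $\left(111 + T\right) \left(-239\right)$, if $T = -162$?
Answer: $12189$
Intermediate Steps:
$\left(111 + T\right) \left(-239\right) = \left(111 - 162\right) \left(-239\right) = \left(-51\right) \left(-239\right) = 12189$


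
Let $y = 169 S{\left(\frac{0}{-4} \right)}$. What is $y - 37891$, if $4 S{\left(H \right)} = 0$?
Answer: $-37891$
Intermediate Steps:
$S{\left(H \right)} = 0$ ($S{\left(H \right)} = \frac{1}{4} \cdot 0 = 0$)
$y = 0$ ($y = 169 \cdot 0 = 0$)
$y - 37891 = 0 - 37891 = -37891$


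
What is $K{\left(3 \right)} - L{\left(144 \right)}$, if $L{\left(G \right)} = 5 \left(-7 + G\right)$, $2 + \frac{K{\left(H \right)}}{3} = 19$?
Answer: $-634$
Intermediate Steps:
$K{\left(H \right)} = 51$ ($K{\left(H \right)} = -6 + 3 \cdot 19 = -6 + 57 = 51$)
$L{\left(G \right)} = -35 + 5 G$
$K{\left(3 \right)} - L{\left(144 \right)} = 51 - \left(-35 + 5 \cdot 144\right) = 51 - \left(-35 + 720\right) = 51 - 685 = -634$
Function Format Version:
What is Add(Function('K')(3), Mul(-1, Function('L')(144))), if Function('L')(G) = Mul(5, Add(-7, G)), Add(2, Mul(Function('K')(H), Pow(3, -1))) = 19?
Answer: -634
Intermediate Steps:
Function('K')(H) = 51 (Function('K')(H) = Add(-6, Mul(3, 19)) = Add(-6, 57) = 51)
Function('L')(G) = Add(-35, Mul(5, G))
Add(Function('K')(3), Mul(-1, Function('L')(144))) = Add(51, Mul(-1, Add(-35, Mul(5, 144)))) = Add(51, Mul(-1, Add(-35, 720))) = Add(51, Mul(-1, 685)) = Add(51, -685) = -634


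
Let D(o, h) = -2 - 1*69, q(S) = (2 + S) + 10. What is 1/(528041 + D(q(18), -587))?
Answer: 1/527970 ≈ 1.8940e-6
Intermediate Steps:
q(S) = 12 + S
D(o, h) = -71 (D(o, h) = -2 - 69 = -71)
1/(528041 + D(q(18), -587)) = 1/(528041 - 71) = 1/527970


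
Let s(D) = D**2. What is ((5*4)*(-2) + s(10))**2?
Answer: 3600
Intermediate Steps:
((5*4)*(-2) + s(10))**2 = ((5*4)*(-2) + 10**2)**2 = (20*(-2) + 100)**2 = (-40 + 100)**2 = 60**2 = 3600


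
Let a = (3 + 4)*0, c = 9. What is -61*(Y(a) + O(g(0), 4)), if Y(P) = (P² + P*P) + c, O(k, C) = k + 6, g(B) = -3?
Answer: -732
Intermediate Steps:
O(k, C) = 6 + k
a = 0 (a = 7*0 = 0)
Y(P) = 9 + 2*P² (Y(P) = (P² + P*P) + 9 = (P² + P²) + 9 = 2*P² + 9 = 9 + 2*P²)
-61*(Y(a) + O(g(0), 4)) = -61*((9 + 2*0²) + (6 - 3)) = -61*((9 + 2*0) + 3) = -61*((9 + 0) + 3) = -61*(9 + 3) = -61*12 = -732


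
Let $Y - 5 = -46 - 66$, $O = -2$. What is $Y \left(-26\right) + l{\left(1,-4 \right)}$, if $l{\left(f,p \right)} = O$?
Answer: $2780$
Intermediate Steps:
$l{\left(f,p \right)} = -2$
$Y = -107$ ($Y = 5 - 112 = -107$)
$Y \left(-26\right) + l{\left(1,-4 \right)} = \left(-107\right) \left(-26\right) - 2 = 2782 - 2 = 2780$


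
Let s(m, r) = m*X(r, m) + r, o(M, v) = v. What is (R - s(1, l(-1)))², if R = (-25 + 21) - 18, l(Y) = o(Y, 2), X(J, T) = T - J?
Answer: 529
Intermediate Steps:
l(Y) = 2
s(m, r) = r + m*(m - r) (s(m, r) = m*(m - r) + r = r + m*(m - r))
R = -22 (R = -4 - 18 = -22)
(R - s(1, l(-1)))² = (-22 - (2 + 1*(1 - 1*2)))² = (-22 - (2 + 1*(1 - 2)))² = (-22 - (2 + 1*(-1)))² = (-22 - (2 - 1))² = (-22 - 1*1)² = (-22 - 1)² = (-23)² = 529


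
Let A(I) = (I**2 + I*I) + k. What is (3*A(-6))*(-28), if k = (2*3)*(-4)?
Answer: -4032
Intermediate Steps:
k = -24 (k = 6*(-4) = -24)
A(I) = -24 + 2*I**2 (A(I) = (I**2 + I*I) - 24 = (I**2 + I**2) - 24 = 2*I**2 - 24 = -24 + 2*I**2)
(3*A(-6))*(-28) = (3*(-24 + 2*(-6)**2))*(-28) = (3*(-24 + 2*36))*(-28) = (3*(-24 + 72))*(-28) = (3*48)*(-28) = 144*(-28) = -4032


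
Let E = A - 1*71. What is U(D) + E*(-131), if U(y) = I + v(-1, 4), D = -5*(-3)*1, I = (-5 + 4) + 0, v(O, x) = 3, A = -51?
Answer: 15984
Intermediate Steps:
I = -1 (I = -1 + 0 = -1)
E = -122 (E = -51 - 1*71 = -51 - 71 = -122)
D = 15 (D = 15*1 = 15)
U(y) = 2 (U(y) = -1 + 3 = 2)
U(D) + E*(-131) = 2 - 122*(-131) = 2 + 15982 = 15984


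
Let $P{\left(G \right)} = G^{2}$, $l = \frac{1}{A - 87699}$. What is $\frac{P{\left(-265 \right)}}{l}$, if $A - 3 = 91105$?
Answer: $239397025$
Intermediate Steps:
$A = 91108$ ($A = 3 + 91105 = 91108$)
$l = \frac{1}{3409}$ ($l = \frac{1}{91108 - 87699} = \frac{1}{3409} \approx 0.00029334$)
$\frac{P{\left(-265 \right)}}{l} = \left(-265\right)^{2} \frac{1}{\frac{1}{3409}} = 70225 \cdot 3409 = 239397025$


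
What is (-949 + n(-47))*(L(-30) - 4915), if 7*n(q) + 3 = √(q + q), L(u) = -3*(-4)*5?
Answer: 32266330/7 - 4855*I*√94/7 ≈ 4.6095e+6 - 6724.4*I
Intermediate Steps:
L(u) = 60 (L(u) = 12*5 = 60)
n(q) = -3/7 + √2*√q/7 (n(q) = -3/7 + √(q + q)/7 = -3/7 + √(2*q)/7 = -3/7 + (√2*√q)/7 = -3/7 + √2*√q/7)
(-949 + n(-47))*(L(-30) - 4915) = (-949 + (-3/7 + √2*√(-47)/7))*(60 - 4915) = (-949 + (-3/7 + √2*(I*√47)/7))*(-4855) = (-949 + (-3/7 + I*√94/7))*(-4855) = (-6646/7 + I*√94/7)*(-4855) = 32266330/7 - 4855*I*√94/7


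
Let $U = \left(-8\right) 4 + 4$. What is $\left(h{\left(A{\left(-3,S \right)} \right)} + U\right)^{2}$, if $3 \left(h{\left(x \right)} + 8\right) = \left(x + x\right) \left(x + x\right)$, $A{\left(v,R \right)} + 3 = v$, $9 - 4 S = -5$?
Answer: $144$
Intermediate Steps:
$S = \frac{7}{2}$ ($S = \frac{9}{4} - - \frac{5}{4} = \frac{9}{4} + \frac{5}{4} = \frac{7}{2} \approx 3.5$)
$A{\left(v,R \right)} = -3 + v$
$h{\left(x \right)} = -8 + \frac{4 x^{2}}{3}$ ($h{\left(x \right)} = -8 + \frac{\left(x + x\right) \left(x + x\right)}{3} = -8 + \frac{2 x 2 x}{3} = -8 + \frac{4 x^{2}}{3}$)
$U = -28$ ($U = -32 + 4 = -28$)
$\left(h{\left(A{\left(-3,S \right)} \right)} + U\right)^{2} = \left(\left(-8 + \frac{4 \left(-3 - 3\right)^{2}}{3}\right) - 28\right)^{2} = \left(\left(-8 + \frac{4 \left(-6\right)^{2}}{3}\right) - 28\right)^{2} = \left(\left(-8 + \frac{4}{3} \cdot 36\right) - 28\right)^{2} = \left(\left(-8 + 48\right) - 28\right)^{2} = \left(40 - 28\right)^{2} = 12^{2} = 144$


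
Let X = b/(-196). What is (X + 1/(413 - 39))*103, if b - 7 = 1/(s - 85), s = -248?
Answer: -10379207/3051279 ≈ -3.4016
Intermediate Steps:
b = 2330/333 (b = 7 + 1/(-248 - 85) = 7 + 1/(-333) = 7 - 1/333 = 2330/333 ≈ 6.9970)
X = -1165/32634 (X = (2330/333)/(-196) = (2330/333)*(-1/196) = -1165/32634 ≈ -0.035699)
(X + 1/(413 - 39))*103 = (-1165/32634 + 1/(413 - 39))*103 = (-1165/32634 + 1/374)*103 = -100769/3051279*103 = -10379207/3051279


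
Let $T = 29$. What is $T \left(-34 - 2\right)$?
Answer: $-1044$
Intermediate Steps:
$T \left(-34 - 2\right) = 29 \left(-34 - 2\right) = 29 \left(-36\right) = -1044$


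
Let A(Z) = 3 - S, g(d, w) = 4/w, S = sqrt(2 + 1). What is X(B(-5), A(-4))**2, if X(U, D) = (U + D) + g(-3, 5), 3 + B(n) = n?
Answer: 516/25 + 42*sqrt(3)/5 ≈ 35.189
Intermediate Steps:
S = sqrt(3) ≈ 1.7320
A(Z) = 3 - sqrt(3)
B(n) = -3 + n
X(U, D) = 4/5 + D + U (X(U, D) = (U + D) + 4/5 = (D + U) + 4*(1/5) = (D + U) + 4/5 = 4/5 + D + U)
X(B(-5), A(-4))**2 = (4/5 + (3 - sqrt(3)) + (-3 - 5))**2 = (4/5 + (3 - sqrt(3)) - 8)**2 = (-21/5 - sqrt(3))**2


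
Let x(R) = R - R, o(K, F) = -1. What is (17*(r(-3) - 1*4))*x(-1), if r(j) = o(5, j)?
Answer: 0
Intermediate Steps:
r(j) = -1
x(R) = 0
(17*(r(-3) - 1*4))*x(-1) = (17*(-1 - 1*4))*0 = (17*(-1 - 4))*0 = (17*(-5))*0 = -85*0 = 0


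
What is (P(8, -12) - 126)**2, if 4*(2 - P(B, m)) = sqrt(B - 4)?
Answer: 62001/4 ≈ 15500.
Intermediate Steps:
P(B, m) = 2 - sqrt(-4 + B)/4 (P(B, m) = 2 - sqrt(B - 4)/4 = 2 - sqrt(-4 + B)/4)
(P(8, -12) - 126)**2 = ((2 - sqrt(-4 + 8)/4) - 126)**2 = ((2 - sqrt(4)/4) - 126)**2 = ((2 - 1/4*2) - 126)**2 = ((2 - 1/2) - 126)**2 = (3/2 - 126)**2 = (-249/2)**2 = 62001/4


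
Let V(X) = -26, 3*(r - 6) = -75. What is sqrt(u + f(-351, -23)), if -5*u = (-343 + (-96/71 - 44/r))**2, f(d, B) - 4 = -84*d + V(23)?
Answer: 3*sqrt(30654703145)/6745 ≈ 77.873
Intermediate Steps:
r = -19 (r = 6 + (1/3)*(-75) = 6 - 25 = -19)
f(d, B) = -22 - 84*d (f(d, B) = 4 + (-84*d - 26) = 4 + (-26 - 84*d) = -22 - 84*d)
u = -212896419649/9099005 (u = -(-343 + (-96/71 - 44/(-19)))**2/5 = -(-343 + (-96*1/71 - 44*(-1/19)))**2/5 = -(-343 + (-96/71 + 44/19))**2/5 = -(-343 + 1300/1349)**2/5 = -(-461407/1349)**2/5 = -1/5*212896419649/1819801 = -212896419649/9099005 ≈ -23398.)
sqrt(u + f(-351, -23)) = sqrt(-212896419649/9099005 + (-22 - 84*(-351))) = sqrt(-212896419649/9099005 + (-22 + 29484)) = sqrt(-212896419649/9099005 + 29462) = sqrt(55178465661/9099005) = 3*sqrt(30654703145)/6745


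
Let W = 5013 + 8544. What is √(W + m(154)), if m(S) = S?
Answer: √13711 ≈ 117.09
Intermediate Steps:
W = 13557
√(W + m(154)) = √(13557 + 154) = √13711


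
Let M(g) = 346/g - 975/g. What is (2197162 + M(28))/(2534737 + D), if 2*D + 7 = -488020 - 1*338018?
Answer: 61519907/59408006 ≈ 1.0355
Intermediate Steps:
M(g) = -629/g
D = -826045/2 (D = -7/2 + (-488020 - 1*338018)/2 = -7/2 + (-488020 - 338018)/2 = -7/2 + (½)*(-826038) = -7/2 - 413019 = -826045/2 ≈ -4.1302e+5)
(2197162 + M(28))/(2534737 + D) = (2197162 - 629/28)/(2534737 - 826045/2) = (2197162 - 629*1/28)/(4243429/2) = (2197162 - 629/28)*(2/4243429) = (61519907/28)*(2/4243429) = 61519907/59408006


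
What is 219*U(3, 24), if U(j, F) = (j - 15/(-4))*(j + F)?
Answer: 159651/4 ≈ 39913.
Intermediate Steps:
U(j, F) = (15/4 + j)*(F + j) (U(j, F) = (j - 15*(-¼))*(F + j) = (j + 15/4)*(F + j) = (15/4 + j)*(F + j))
219*U(3, 24) = 219*(3² + (15/4)*24 + (15/4)*3 + 24*3) = 219*(9 + 90 + 45/4 + 72) = 219*(729/4) = 159651/4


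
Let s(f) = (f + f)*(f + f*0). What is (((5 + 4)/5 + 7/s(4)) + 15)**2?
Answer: 7414729/25600 ≈ 289.64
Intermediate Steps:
s(f) = 2*f**2 (s(f) = (2*f)*(f + 0) = (2*f)*f = 2*f**2)
(((5 + 4)/5 + 7/s(4)) + 15)**2 = (((5 + 4)/5 + 7/((2*4**2))) + 15)**2 = ((9*(1/5) + 7/((2*16))) + 15)**2 = ((9/5 + 7/32) + 15)**2 = (323/160 + 15)**2 = (2723/160)**2 = 7414729/25600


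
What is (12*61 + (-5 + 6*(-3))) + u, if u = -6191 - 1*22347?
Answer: -27829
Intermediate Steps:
u = -28538 (u = -6191 - 22347 = -28538)
(12*61 + (-5 + 6*(-3))) + u = (12*61 + (-5 + 6*(-3))) - 28538 = (732 + (-5 - 18)) - 28538 = (732 - 23) - 28538 = 709 - 28538 = -27829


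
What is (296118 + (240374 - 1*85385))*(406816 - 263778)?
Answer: 64525443066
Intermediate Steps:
(296118 + (240374 - 1*85385))*(406816 - 263778) = (296118 + (240374 - 85385))*143038 = (296118 + 154989)*143038 = 451107*143038 = 64525443066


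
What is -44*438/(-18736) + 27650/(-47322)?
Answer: 24621199/55414062 ≈ 0.44431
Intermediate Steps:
-44*438/(-18736) + 27650/(-47322) = -19272*(-1/18736) + 27650*(-1/47322) = 2409/2342 - 13825/23661 = 24621199/55414062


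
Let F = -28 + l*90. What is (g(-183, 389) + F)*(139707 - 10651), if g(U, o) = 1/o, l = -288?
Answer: -1302661710176/389 ≈ -3.3487e+9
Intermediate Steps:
F = -25948 (F = -28 - 288*90 = -28 - 25920 = -25948)
(g(-183, 389) + F)*(139707 - 10651) = (1/389 - 25948)*(139707 - 10651) = (1/389 - 25948)*129056 = -10093771/389*129056 = -1302661710176/389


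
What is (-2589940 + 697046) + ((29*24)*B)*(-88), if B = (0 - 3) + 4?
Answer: -1954142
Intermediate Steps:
B = 1 (B = -3 + 4 = 1)
(-2589940 + 697046) + ((29*24)*B)*(-88) = (-2589940 + 697046) + ((29*24)*1)*(-88) = -1892894 + (696*1)*(-88) = -1892894 + 696*(-88) = -1892894 - 61248 = -1954142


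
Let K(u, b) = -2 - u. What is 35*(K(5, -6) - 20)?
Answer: -945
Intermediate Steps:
35*(K(5, -6) - 20) = 35*((-2 - 1*5) - 20) = 35*((-2 - 5) - 20) = 35*(-7 - 20) = 35*(-27) = -945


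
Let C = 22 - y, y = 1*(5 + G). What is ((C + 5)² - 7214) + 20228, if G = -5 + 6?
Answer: 13455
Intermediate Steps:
G = 1
y = 6 (y = 1*(5 + 1) = 1*6 = 6)
C = 16 (C = 22 - 1*6 = 22 - 6 = 16)
((C + 5)² - 7214) + 20228 = ((16 + 5)² - 7214) + 20228 = (21² - 7214) + 20228 = (441 - 7214) + 20228 = -6773 + 20228 = 13455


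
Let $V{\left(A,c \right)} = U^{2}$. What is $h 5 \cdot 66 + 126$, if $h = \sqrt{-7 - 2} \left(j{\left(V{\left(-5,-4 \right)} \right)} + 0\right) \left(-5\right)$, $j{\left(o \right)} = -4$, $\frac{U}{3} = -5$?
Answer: $126 + 19800 i \approx 126.0 + 19800.0 i$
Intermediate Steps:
$U = -15$ ($U = 3 \left(-5\right) = -15$)
$V{\left(A,c \right)} = 225$ ($V{\left(A,c \right)} = \left(-15\right)^{2} = 225$)
$h = 60 i$ ($h = \sqrt{-7 - 2} \left(-4 + 0\right) \left(-5\right) = \sqrt{-9} \left(\left(-4\right) \left(-5\right)\right) = 3 i 20 = 60 i \approx 60.0 i$)
$h 5 \cdot 66 + 126 = 60 i 5 \cdot 66 + 126 = 60 i 330 + 126 = 19800 i + 126 = 126 + 19800 i$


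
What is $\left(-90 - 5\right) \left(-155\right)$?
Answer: $14725$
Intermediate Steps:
$\left(-90 - 5\right) \left(-155\right) = \left(-95\right) \left(-155\right) = 14725$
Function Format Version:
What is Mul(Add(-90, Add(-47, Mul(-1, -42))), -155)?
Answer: 14725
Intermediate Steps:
Mul(Add(-90, Add(-47, Mul(-1, -42))), -155) = Mul(Add(-90, Add(-47, 42)), -155) = Mul(Add(-90, -5), -155) = Mul(-95, -155) = 14725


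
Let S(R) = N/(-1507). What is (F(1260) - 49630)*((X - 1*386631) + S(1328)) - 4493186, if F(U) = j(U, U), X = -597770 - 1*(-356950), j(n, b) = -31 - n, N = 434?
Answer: 48142552451509/1507 ≈ 3.1946e+10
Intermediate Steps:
X = -240820 (X = -597770 + 356950 = -240820)
F(U) = -31 - U
S(R) = -434/1507 (S(R) = 434/(-1507) = 434*(-1/1507) = -434/1507)
(F(1260) - 49630)*((X - 1*386631) + S(1328)) - 4493186 = ((-31 - 1*1260) - 49630)*((-240820 - 1*386631) - 434/1507) - 4493186 = ((-31 - 1260) - 49630)*((-240820 - 386631) - 434/1507) - 4493186 = (-1291 - 49630)*(-627451 - 434/1507) - 4493186 = -50921*(-945569091/1507) - 4493186 = 48149323682811/1507 - 4493186 = 48142552451509/1507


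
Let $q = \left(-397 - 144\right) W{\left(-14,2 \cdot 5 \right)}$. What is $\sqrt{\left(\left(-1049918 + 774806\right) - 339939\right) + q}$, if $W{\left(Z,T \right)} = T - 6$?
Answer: $i \sqrt{617215} \approx 785.63 i$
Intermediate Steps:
$W{\left(Z,T \right)} = -6 + T$
$q = -2164$ ($q = \left(-397 - 144\right) \left(-6 + 2 \cdot 5\right) = - 541 \left(-6 + 10\right) = \left(-541\right) 4 = -2164$)
$\sqrt{\left(\left(-1049918 + 774806\right) - 339939\right) + q} = \sqrt{\left(\left(-1049918 + 774806\right) - 339939\right) - 2164} = \sqrt{\left(-275112 - 339939\right) - 2164} = \sqrt{-615051 - 2164} = \sqrt{-617215} = i \sqrt{617215}$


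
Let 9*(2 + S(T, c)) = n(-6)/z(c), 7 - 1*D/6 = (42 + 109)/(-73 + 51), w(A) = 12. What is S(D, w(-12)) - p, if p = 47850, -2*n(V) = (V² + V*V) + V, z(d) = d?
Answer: -1722683/36 ≈ -47852.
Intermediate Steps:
n(V) = -V² - V/2 (n(V) = -((V² + V*V) + V)/2 = -((V² + V²) + V)/2 = -(2*V² + V)/2 = -(V + 2*V²)/2 = -V² - V/2)
D = 915/11 (D = 42 - 6*(42 + 109)/(-73 + 51) = 42 - 906/(-22) = 42 - 906*(-1)/22 = 42 - 6*(-151/22) = 42 + 453/11 = 915/11 ≈ 83.182)
S(T, c) = -2 - 11/(3*c) (S(T, c) = -2 + ((-1*(-6)*(½ - 6))/c)/9 = -2 + ((-1*(-6)*(-11/2))/c)/9 = -2 + (-33/c)/9 = -2 - 11/(3*c))
S(D, w(-12)) - p = (-2 - 11/3/12) - 1*47850 = (-2 - 11/3*1/12) - 47850 = (-2 - 11/36) - 47850 = -83/36 - 47850 = -1722683/36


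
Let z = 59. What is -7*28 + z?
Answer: -137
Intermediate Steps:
-7*28 + z = -7*28 + 59 = -196 + 59 = -137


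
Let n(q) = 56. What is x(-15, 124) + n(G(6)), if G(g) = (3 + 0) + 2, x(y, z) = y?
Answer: 41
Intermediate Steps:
G(g) = 5 (G(g) = 3 + 2 = 5)
x(-15, 124) + n(G(6)) = -15 + 56 = 41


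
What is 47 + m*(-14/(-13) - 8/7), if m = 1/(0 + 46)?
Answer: 98368/2093 ≈ 46.999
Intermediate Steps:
m = 1/46 ≈ 0.021739
47 + m*(-14/(-13) - 8/7) = 47 + (-14/(-13) - 8/7)/46 = 47 + (-14*(-1/13) - 8*1/7)/46 = 47 + (14/13 - 8/7)/46 = 47 + (1/46)*(-6/91) = 47 - 3/2093 = 98368/2093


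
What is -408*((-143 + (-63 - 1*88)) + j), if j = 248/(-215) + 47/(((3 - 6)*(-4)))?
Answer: 25547294/215 ≈ 1.1882e+5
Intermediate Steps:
j = 7129/2580 (j = 248*(-1/215) + 47/((-3*(-4))) = -248/215 + 47/12 = 7129/2580 ≈ 2.7632)
-408*((-143 + (-63 - 1*88)) + j) = -408*((-143 + (-63 - 1*88)) + 7129/2580) = -408*((-143 + (-63 - 88)) + 7129/2580) = -408*((-143 - 151) + 7129/2580) = -408*(-294 + 7129/2580) = -408*(-751391/2580) = 25547294/215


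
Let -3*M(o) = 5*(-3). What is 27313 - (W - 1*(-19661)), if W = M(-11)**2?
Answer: 7627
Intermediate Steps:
M(o) = 5 (M(o) = -5*(-3)/3 = -1/3*(-15) = 5)
W = 25 (W = 5**2 = 25)
27313 - (W - 1*(-19661)) = 27313 - (25 - 1*(-19661)) = 27313 - (25 + 19661) = 27313 - 1*19686 = 27313 - 19686 = 7627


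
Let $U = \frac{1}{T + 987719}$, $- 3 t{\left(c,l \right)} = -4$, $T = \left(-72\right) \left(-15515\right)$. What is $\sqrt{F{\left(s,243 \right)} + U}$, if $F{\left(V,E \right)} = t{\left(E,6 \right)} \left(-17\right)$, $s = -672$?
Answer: $\frac{i \sqrt{903756462458613}}{6314397} \approx 4.761 i$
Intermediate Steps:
$T = 1117080$
$t{\left(c,l \right)} = \frac{4}{3}$ ($t{\left(c,l \right)} = \left(- \frac{1}{3}\right) \left(-4\right) = \frac{4}{3}$)
$F{\left(V,E \right)} = - \frac{68}{3}$ ($F{\left(V,E \right)} = \frac{4}{3} \left(-17\right) = - \frac{68}{3}$)
$U = \frac{1}{2104799}$ ($U = \frac{1}{1117080 + 987719} = \frac{1}{2104799} \approx 4.751 \cdot 10^{-7}$)
$\sqrt{F{\left(s,243 \right)} + U} = \sqrt{- \frac{68}{3} + \frac{1}{2104799}} = \sqrt{- \frac{143126329}{6314397}} = \frac{i \sqrt{903756462458613}}{6314397}$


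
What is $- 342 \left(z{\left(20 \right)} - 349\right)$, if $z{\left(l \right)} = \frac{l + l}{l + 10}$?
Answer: $118902$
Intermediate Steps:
$z{\left(l \right)} = \frac{2 l}{10 + l}$
$- 342 \left(z{\left(20 \right)} - 349\right) = - 342 \left(2 \cdot 20 \frac{1}{10 + 20} - 349\right) = - 342 \left(2 \cdot 20 \cdot \frac{1}{30} - 349\right) = - 342 \left(\frac{4}{3} - 349\right) = \left(-342\right) \left(- \frac{1043}{3}\right) = 118902$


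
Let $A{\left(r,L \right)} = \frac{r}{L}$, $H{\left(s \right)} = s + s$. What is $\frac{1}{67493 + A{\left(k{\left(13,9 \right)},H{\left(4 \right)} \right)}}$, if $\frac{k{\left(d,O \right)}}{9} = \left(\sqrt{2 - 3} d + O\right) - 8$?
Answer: $\frac{2159812}{145774627949} - \frac{468 i}{145774627949} \approx 1.4816 \cdot 10^{-5} - 3.2104 \cdot 10^{-9} i$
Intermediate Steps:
$H{\left(s \right)} = 2 s$
$k{\left(d,O \right)} = -72 + 9 O + 9 i d$ ($k{\left(d,O \right)} = 9 \left(\left(\sqrt{2 - 3} d + O\right) - 8\right) = 9 \left(\left(\sqrt{-1} d + O\right) - 8\right) = 9 \left(\left(i d + O\right) - 8\right) = 9 \left(\left(O + i d\right) - 8\right) = 9 \left(-8 + O + i d\right) = -72 + 9 O + 9 i d$)
$\frac{1}{67493 + A{\left(k{\left(13,9 \right)},H{\left(4 \right)} \right)}} = \frac{1}{67493 + \frac{-72 + 9 \cdot 9 + 9 i 13}{2 \cdot 4}} = \frac{1}{67493 + \frac{-72 + 81 + 117 i}{8}} = \frac{1}{67493 + \left(9 + 117 i\right) \frac{1}{8}} = \frac{1}{67493 + \left(\frac{9}{8} + \frac{117 i}{8}\right)} = \frac{1}{\frac{539953}{8} + \frac{117 i}{8}} = \frac{32 \left(\frac{539953}{8} - \frac{117 i}{8}\right)}{145774627949}$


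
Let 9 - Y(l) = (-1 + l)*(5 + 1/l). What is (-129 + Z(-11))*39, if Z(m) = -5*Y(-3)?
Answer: -10426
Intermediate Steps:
Y(l) = 9 - (-1 + l)*(5 + 1/l)
Z(m) = -415/3 (Z(m) = -5*(13 + 1/(-3) - 5*(-3)) = -5*(13 - 1/3 + 15) = -5*83/3 = -415/3)
(-129 + Z(-11))*39 = (-129 - 415/3)*39 = -802/3*39 = -10426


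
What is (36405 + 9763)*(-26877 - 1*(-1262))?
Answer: -1182593320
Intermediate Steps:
(36405 + 9763)*(-26877 - 1*(-1262)) = 46168*(-26877 + 1262) = 46168*(-25615) = -1182593320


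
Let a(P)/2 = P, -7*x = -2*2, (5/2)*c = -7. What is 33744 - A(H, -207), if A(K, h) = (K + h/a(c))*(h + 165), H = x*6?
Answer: 70881/2 ≈ 35441.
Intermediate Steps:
c = -14/5 (c = (2/5)*(-7) = -14/5 ≈ -2.8000)
x = 4/7 (x = -(-2)*2/7 = -1/7*(-4) = 4/7 ≈ 0.57143)
a(P) = 2*P
H = 24/7 (H = (4/7)*6 = 24/7 ≈ 3.4286)
A(K, h) = (165 + h)*(K - 5*h/28) (A(K, h) = (K + h/((2*(-14/5))))*(h + 165) = (K + h/(-28/5))*(165 + h) = (K + h*(-5/28))*(165 + h) = (K - 5*h/28)*(165 + h) = (165 + h)*(K - 5*h/28))
33744 - A(H, -207) = 33744 - (-825/28*(-207) - 5/28*(-207)**2 + 24*(165 - 207)/7) = 33744 - (170775/28 - 5/28*42849 + (24/7)*(-42)) = 33744 - (170775/28 - 214245/28 - 144) = 33744 - 1*(-3393/2) = 33744 + 3393/2 = 70881/2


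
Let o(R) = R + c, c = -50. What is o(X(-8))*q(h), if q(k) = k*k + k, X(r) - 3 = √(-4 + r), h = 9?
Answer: -4230 + 180*I*√3 ≈ -4230.0 + 311.77*I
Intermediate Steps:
X(r) = 3 + √(-4 + r)
q(k) = k + k² (q(k) = k² + k = k + k²)
o(R) = -50 + R (o(R) = R - 50 = -50 + R)
o(X(-8))*q(h) = (-50 + (3 + √(-4 - 8)))*(9*(1 + 9)) = (-50 + (3 + √(-12)))*(9*10) = (-50 + (3 + 2*I*√3))*90 = (-47 + 2*I*√3)*90 = -4230 + 180*I*√3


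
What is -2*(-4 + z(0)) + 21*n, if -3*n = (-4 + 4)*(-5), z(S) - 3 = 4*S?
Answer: 2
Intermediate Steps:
z(S) = 3 + 4*S
n = 0 (n = -(-4 + 4)*(-5)/3 = -0*(-5) = -⅓*0 = 0)
-2*(-4 + z(0)) + 21*n = -2*(-4 + (3 + 4*0)) + 21*0 = -2*(-4 + (3 + 0)) + 0 = -2*(-4 + 3) + 0 = -2*(-1) + 0 = 2 + 0 = 2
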